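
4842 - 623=4219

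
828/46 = 18 = 18.00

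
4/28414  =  2/14207  =  0.00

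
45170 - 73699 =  - 28529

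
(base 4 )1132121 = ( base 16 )1799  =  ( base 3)22021202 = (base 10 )6041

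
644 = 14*46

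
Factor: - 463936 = - 2^6*11^1 * 659^1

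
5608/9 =5608/9 =623.11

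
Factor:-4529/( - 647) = 7 = 7^1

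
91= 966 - 875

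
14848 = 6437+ 8411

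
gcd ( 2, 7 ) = 1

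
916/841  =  1 + 75/841  =  1.09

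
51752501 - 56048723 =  - 4296222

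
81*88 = 7128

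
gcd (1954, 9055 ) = 1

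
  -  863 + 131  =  -732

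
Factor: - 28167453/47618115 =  - 3^2*5^(  -  1)*17^1*53^(  -  1)*89^( - 1) * 109^1*563^1*673^( - 1 ) = - 9389151/15872705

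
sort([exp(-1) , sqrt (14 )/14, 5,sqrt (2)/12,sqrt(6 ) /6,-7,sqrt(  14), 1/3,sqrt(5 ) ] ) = [ - 7,sqrt ( 2 )/12,sqrt (14)/14 , 1/3,exp( - 1 ),sqrt( 6 )/6, sqrt( 5 ), sqrt ( 14 ),5]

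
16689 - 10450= 6239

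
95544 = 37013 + 58531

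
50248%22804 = 4640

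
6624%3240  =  144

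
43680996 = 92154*474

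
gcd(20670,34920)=30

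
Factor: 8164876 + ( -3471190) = 4693686 = 2^1*3^1 * 59^1*13259^1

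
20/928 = 5/232 = 0.02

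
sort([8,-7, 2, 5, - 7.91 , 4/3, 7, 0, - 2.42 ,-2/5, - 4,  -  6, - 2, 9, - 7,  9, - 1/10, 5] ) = [ - 7.91, - 7, - 7, - 6, - 4,- 2.42,-2, - 2/5, - 1/10 , 0, 4/3, 2, 5, 5, 7, 8,9,9 ]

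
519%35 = 29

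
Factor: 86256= 2^4*3^2*599^1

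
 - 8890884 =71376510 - 80267394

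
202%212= 202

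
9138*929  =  8489202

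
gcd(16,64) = 16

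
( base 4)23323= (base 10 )763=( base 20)1I3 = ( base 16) 2fb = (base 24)17J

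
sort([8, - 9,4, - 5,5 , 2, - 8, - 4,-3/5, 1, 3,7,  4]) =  [-9, - 8,  -  5 , - 4,-3/5,1,2, 3,4,4, 5,  7,8 ]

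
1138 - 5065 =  - 3927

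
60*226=13560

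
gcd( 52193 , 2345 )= 67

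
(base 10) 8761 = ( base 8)21071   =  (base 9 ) 13014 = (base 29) ac3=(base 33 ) 81g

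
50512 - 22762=27750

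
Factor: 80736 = 2^5*3^1*29^2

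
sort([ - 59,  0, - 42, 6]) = [  -  59, - 42, 0, 6 ] 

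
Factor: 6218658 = 2^1 * 3^2 * 173^1*1997^1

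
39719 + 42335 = 82054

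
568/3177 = 568/3177 = 0.18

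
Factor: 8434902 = 2^1*3^1*7^1*47^1*4273^1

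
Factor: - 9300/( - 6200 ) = 2^ (  -  1 )*3^1 =3/2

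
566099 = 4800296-4234197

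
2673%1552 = 1121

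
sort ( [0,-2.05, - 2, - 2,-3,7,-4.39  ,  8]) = [ - 4.39,  -  3,-2.05, - 2, - 2,0,7, 8] 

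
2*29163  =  58326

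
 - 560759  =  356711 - 917470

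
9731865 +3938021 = 13669886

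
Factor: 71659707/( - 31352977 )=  - 3^1 *7^2*43^( - 1 )*487481^1 * 729139^(- 1) 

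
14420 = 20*721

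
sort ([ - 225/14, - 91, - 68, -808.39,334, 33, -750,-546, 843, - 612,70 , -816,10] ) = [ - 816,  -  808.39,- 750, - 612, - 546, -91, - 68,-225/14,10, 33  ,  70 , 334,  843] 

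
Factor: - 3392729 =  - 3392729^1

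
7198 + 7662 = 14860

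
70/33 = 2+4/33 = 2.12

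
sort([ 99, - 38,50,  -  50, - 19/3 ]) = [  -  50,  -  38, - 19/3,50,99 ]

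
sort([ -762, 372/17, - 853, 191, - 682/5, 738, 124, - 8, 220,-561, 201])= [-853, - 762, - 561,-682/5, -8, 372/17, 124 , 191, 201,220,738 ]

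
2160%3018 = 2160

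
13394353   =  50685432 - 37291079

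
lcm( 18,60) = 180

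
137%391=137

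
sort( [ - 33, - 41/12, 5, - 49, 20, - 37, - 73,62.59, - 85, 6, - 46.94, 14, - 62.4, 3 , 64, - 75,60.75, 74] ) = [ - 85, - 75,  -  73, - 62.4, - 49, - 46.94, - 37, - 33, - 41/12, 3, 5, 6, 14, 20, 60.75,62.59 , 64, 74]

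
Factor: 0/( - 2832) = 0^1 = 0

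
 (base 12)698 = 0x3D4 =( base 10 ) 980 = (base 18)308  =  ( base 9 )1308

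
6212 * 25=155300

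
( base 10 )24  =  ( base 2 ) 11000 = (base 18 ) 16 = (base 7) 33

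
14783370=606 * 24395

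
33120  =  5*6624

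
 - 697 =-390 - 307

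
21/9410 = 21/9410 = 0.00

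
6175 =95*65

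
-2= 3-5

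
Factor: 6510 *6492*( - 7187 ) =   -  2^3*3^2*5^1*7^1*31^1*541^1*7187^1 = -  303743606040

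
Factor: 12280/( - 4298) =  - 20/7 =- 2^2*5^1 *7^( - 1)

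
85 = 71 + 14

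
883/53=16 + 35/53 = 16.66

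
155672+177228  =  332900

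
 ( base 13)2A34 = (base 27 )8AP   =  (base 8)13757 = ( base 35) 502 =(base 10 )6127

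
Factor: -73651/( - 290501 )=31^( - 1 )*9371^(  -  1 ) * 73651^1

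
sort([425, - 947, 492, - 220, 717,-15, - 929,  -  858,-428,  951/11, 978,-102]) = [  -  947, - 929, - 858, - 428,-220,-102,-15, 951/11,425,492,  717, 978 ] 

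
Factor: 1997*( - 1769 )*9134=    - 32267617862 =- 2^1*29^1*61^1*1997^1*4567^1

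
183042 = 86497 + 96545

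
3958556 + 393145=4351701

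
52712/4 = 13178 = 13178.00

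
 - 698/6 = - 349/3 = - 116.33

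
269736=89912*3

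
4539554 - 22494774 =  -  17955220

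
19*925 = 17575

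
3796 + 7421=11217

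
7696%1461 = 391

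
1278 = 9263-7985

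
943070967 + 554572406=1497643373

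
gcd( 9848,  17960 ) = 8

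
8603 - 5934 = 2669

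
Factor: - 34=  - 2^1 * 17^1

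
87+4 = 91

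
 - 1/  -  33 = 1/33 = 0.03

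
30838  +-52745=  - 21907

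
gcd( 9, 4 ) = 1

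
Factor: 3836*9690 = 37170840 = 2^3*3^1*5^1*7^1*17^1*19^1 * 137^1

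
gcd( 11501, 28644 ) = 217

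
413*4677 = 1931601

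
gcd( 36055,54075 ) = 5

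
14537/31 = 468+29/31 = 468.94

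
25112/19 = 1321 +13/19 = 1321.68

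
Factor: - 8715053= - 19^1*229^1*2003^1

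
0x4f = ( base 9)87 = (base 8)117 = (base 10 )79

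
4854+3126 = 7980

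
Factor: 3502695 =3^1*5^1 *7^1  *33359^1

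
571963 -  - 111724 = 683687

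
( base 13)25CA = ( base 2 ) 1010100011101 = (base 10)5405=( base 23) A50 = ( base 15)1905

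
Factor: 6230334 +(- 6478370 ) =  - 248036 = - 2^2 * 59^1*1051^1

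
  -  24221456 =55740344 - 79961800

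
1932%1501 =431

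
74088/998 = 37044/499 = 74.24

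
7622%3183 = 1256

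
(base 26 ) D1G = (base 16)227E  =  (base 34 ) 7LO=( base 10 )8830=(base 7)34513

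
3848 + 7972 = 11820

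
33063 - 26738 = 6325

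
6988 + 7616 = 14604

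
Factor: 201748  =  2^2*31^1*1627^1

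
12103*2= 24206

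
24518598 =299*82002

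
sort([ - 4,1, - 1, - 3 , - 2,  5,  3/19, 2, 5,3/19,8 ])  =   [ - 4, - 3, - 2,-1, 3/19,  3/19,1,  2,5,5,8]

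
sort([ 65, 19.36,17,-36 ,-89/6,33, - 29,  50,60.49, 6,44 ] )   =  [  -  36 ,  -  29, - 89/6,6,17,19.36, 33, 44,50,60.49,65] 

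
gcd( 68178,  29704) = 2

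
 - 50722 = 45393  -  96115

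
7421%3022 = 1377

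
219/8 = 27  +  3/8 = 27.38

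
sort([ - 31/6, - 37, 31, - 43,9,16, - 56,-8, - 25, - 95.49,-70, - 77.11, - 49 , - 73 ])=[ - 95.49, - 77.11, - 73,  -  70, - 56, - 49,-43,-37, - 25, - 8, - 31/6, 9, 16, 31 ] 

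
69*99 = 6831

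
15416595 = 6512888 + 8903707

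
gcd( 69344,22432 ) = 32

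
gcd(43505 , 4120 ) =5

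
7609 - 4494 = 3115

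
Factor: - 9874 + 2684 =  - 7190  =  - 2^1*5^1*719^1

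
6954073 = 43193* 161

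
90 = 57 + 33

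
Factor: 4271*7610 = 2^1*5^1 *761^1*4271^1 = 32502310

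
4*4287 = 17148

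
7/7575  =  7/7575 = 0.00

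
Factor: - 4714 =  - 2^1 * 2357^1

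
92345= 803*115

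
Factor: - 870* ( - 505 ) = 2^1*3^1*5^2 * 29^1*101^1=439350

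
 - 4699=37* ( - 127) 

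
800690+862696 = 1663386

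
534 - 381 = 153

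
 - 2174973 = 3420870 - 5595843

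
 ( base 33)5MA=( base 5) 144211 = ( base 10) 6181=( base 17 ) 146a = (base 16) 1825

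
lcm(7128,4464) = 441936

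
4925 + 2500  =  7425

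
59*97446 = 5749314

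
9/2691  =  1/299 = 0.00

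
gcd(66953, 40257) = 71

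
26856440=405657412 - 378800972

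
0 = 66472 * 0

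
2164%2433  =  2164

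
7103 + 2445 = 9548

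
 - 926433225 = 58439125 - 984872350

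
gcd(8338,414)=2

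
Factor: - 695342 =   -  2^1*347671^1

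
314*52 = 16328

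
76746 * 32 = 2455872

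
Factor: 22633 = 13^1*1741^1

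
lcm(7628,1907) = 7628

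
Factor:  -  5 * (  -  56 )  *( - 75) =-21000 = -2^3*3^1*5^3 * 7^1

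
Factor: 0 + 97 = 97  =  97^1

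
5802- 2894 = 2908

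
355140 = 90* 3946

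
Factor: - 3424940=- 2^2 * 5^1*19^1*9013^1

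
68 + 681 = 749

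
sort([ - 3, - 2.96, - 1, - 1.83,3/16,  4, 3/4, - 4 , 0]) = [ - 4 , - 3, -2.96, - 1.83, - 1, 0,3/16,3/4,4 ]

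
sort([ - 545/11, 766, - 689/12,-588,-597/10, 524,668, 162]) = [ - 588,  -  597/10, - 689/12, - 545/11, 162, 524  ,  668,766]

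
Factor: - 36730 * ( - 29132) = 1070018360 = 2^3*5^1*3673^1*7283^1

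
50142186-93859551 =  - 43717365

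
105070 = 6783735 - 6678665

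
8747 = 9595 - 848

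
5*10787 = 53935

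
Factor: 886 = 2^1*443^1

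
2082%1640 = 442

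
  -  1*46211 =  - 46211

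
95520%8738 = 8140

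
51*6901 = 351951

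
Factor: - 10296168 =  -  2^3*3^1 * 429007^1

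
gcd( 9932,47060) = 52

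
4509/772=5 + 649/772 = 5.84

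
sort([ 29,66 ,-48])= [ - 48 , 29, 66 ] 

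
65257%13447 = 11469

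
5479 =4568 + 911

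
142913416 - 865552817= - 722639401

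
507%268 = 239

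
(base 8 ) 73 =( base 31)1S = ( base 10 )59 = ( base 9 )65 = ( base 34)1P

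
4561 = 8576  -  4015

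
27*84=2268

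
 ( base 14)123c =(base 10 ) 3190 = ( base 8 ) 6166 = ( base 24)5CM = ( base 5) 100230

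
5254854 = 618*8503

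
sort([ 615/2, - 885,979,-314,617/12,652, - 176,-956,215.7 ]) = [  -  956,-885, - 314, - 176, 617/12,215.7,  615/2,652, 979]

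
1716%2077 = 1716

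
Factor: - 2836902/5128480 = -2^(  -  4)*3^1*5^(-1)*7^(- 1)*19^( - 1)*241^( - 1)*472817^1 = - 1418451/2564240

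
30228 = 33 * 916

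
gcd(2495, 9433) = 1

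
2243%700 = 143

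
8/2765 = 8/2765 = 0.00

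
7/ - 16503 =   -  7/16503   =  -0.00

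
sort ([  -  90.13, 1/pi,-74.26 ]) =[-90.13, - 74.26, 1/pi ]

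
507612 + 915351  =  1422963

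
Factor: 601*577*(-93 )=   -  32250261  =  -3^1*31^1*577^1*601^1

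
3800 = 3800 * 1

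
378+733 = 1111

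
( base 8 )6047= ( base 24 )59f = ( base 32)317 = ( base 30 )3dl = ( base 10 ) 3111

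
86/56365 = 86/56365 = 0.00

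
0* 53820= 0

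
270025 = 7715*35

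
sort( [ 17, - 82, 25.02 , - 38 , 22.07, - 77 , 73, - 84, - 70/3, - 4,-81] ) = [  -  84, -82,- 81, - 77, - 38, - 70/3, - 4,17, 22.07, 25.02, 73]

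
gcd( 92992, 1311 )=1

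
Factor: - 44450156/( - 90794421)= 2^2*3^( - 2)*29^1 * 31^1*47^1*137^( - 1 )*263^1  *  73637^( - 1 )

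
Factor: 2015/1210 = 2^(-1)*11^( - 2 )*13^1*31^1=403/242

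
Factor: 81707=81707^1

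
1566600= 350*4476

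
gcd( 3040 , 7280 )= 80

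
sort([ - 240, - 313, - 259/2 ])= [ - 313, - 240,  -  259/2 ] 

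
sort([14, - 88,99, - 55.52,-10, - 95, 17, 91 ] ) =[ - 95, - 88, - 55.52, - 10, 14, 17, 91, 99]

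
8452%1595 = 477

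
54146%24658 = 4830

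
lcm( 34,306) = 306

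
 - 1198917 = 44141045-45339962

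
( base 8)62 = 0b110010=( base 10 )50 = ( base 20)2a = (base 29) 1l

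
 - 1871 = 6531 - 8402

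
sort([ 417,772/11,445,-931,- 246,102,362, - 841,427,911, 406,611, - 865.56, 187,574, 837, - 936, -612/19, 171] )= [ - 936, - 931, - 865.56, - 841, - 246, - 612/19,772/11, 102,171,187,362,406  ,  417, 427,445, 574,611,  837,911]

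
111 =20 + 91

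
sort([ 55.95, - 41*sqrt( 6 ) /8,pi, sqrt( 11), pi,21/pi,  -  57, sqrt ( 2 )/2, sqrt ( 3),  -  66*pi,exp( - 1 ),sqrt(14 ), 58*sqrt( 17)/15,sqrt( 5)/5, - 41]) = [ - 66*pi , - 57, - 41, - 41*sqrt( 6)/8, exp( - 1),sqrt(5)/5,sqrt(2) /2,sqrt(3 ), pi, pi,sqrt (11), sqrt(14), 21/pi,  58  *  sqrt(17) /15,55.95 ] 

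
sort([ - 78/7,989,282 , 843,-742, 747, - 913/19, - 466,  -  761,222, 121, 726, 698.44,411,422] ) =[ - 761 , - 742,-466, - 913/19, - 78/7, 121, 222,282,  411,422,  698.44, 726, 747, 843, 989 ]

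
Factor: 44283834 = 2^1*3^6*7^1*4339^1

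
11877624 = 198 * 59988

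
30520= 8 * 3815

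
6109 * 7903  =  48279427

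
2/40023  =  2/40023= 0.00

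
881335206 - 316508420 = 564826786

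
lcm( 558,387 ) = 23994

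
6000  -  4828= 1172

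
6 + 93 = 99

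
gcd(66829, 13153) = 7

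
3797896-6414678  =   - 2616782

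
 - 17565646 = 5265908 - 22831554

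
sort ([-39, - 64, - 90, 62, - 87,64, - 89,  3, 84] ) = [ - 90, - 89,-87, - 64, - 39, 3,62,64, 84]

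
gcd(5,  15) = 5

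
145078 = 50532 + 94546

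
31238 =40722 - 9484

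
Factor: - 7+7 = 0 = 0^1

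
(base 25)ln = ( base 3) 202022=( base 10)548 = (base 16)224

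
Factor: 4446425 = 5^2*29^1 * 6133^1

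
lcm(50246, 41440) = 4019680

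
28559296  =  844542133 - 815982837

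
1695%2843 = 1695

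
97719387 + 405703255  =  503422642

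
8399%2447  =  1058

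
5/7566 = 5/7566 = 0.00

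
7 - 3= 4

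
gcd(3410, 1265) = 55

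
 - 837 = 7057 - 7894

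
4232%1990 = 252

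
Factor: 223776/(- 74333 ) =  - 864/287=- 2^5*3^3*7^( - 1 )*41^ ( - 1 ) 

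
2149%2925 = 2149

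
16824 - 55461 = -38637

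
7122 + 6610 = 13732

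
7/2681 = 1/383 = 0.00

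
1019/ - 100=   -  11 + 81/100 =- 10.19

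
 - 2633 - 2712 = -5345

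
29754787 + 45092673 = 74847460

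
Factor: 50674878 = 2^1*3^2*2815271^1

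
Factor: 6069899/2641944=2^( - 3 )*3^ ( - 1) * 11^1*31^(-1)*53^( - 1 )*67^( - 1) *551809^1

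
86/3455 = 86/3455 = 0.02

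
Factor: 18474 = 2^1 * 3^1*3079^1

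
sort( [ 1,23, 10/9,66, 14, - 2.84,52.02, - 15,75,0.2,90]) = [  -  15, - 2.84, 0.2, 1,10/9,14,23,52.02, 66,75, 90]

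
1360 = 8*170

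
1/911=1/911 = 0.00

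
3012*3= 9036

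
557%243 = 71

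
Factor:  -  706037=  -  89^1*7933^1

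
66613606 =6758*9857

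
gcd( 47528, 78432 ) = 8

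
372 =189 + 183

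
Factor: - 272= - 2^4*17^1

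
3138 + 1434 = 4572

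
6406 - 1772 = 4634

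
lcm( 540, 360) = 1080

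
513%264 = 249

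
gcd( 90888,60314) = 2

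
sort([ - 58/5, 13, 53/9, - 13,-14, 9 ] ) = [-14,-13, - 58/5,  53/9, 9,13 ] 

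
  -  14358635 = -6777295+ - 7581340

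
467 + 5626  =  6093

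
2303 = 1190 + 1113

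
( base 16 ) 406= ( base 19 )2G4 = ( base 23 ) 1LI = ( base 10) 1030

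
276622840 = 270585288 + 6037552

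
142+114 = 256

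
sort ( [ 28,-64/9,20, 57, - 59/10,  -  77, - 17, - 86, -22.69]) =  [ - 86,-77, - 22.69, - 17, - 64/9,- 59/10,  20 , 28 , 57]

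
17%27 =17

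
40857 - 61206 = -20349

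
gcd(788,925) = 1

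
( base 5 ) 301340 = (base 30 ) ajp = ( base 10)9595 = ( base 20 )13jf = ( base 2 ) 10010101111011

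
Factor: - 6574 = -2^1*19^1*173^1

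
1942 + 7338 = 9280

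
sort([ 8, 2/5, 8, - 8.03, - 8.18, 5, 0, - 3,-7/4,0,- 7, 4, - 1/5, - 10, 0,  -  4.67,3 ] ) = [ - 10, - 8.18, - 8.03, -7, - 4.67,-3, - 7/4, - 1/5, 0, 0, 0 , 2/5,  3, 4,  5,  8, 8]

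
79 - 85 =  - 6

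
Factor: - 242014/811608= - 2^( - 2 )*3^( - 1)*7^ ( - 1 )*  4831^( - 1) *121007^1 =- 121007/405804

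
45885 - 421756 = -375871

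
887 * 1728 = 1532736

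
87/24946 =87/24946 = 0.00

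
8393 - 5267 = 3126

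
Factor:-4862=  - 2^1 * 11^1*13^1*17^1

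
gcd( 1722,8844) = 6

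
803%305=193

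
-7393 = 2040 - 9433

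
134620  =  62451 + 72169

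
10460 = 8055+2405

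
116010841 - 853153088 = - 737142247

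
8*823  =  6584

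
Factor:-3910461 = -3^1*59^1 * 22093^1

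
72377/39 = 1855 + 32/39 = 1855.82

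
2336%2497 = 2336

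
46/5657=46/5657 = 0.01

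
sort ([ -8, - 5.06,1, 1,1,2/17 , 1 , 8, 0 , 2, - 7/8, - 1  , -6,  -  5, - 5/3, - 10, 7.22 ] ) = [ - 10, - 8, - 6, - 5.06,- 5,-5/3, - 1, - 7/8, 0,2/17,1, 1,1, 1,2, 7.22, 8] 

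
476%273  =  203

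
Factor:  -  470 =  - 2^1*5^1  *  47^1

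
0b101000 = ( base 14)2C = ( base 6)104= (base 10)40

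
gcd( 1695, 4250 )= 5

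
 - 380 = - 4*95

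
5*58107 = 290535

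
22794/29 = 786 = 786.00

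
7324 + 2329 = 9653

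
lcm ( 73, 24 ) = 1752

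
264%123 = 18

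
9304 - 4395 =4909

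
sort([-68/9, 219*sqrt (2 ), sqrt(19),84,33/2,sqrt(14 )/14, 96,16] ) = [ - 68/9,sqrt(14) /14, sqrt(19),16 , 33/2, 84,96, 219 * sqrt( 2)]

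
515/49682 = 515/49682 = 0.01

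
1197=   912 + 285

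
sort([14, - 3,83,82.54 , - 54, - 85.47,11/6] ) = [  -  85.47, - 54, - 3, 11/6, 14,82.54,83] 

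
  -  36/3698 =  - 1+ 1831/1849 = - 0.01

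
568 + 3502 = 4070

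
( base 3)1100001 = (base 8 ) 1715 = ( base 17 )364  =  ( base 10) 973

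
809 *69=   55821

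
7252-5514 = 1738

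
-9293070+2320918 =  - 6972152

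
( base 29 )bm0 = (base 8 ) 23241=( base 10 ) 9889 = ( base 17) 203c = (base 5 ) 304024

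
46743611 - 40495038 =6248573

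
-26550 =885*( - 30)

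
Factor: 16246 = 2^1* 8123^1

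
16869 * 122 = 2058018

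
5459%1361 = 15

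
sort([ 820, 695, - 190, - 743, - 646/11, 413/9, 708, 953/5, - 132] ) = [-743, - 190 , - 132, - 646/11,413/9,953/5 , 695, 708, 820 ] 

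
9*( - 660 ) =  - 5940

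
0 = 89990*0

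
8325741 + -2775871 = 5549870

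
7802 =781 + 7021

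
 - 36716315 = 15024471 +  - 51740786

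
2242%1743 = 499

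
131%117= 14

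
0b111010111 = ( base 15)216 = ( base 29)g7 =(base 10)471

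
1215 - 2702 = -1487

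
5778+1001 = 6779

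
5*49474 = 247370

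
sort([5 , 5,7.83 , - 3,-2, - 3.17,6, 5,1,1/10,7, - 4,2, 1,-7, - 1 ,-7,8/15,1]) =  [-7,- 7,-4, - 3.17, - 3, - 2, -1,1/10, 8/15,1,1,1,  2,5,5,5 , 6, 7,7.83]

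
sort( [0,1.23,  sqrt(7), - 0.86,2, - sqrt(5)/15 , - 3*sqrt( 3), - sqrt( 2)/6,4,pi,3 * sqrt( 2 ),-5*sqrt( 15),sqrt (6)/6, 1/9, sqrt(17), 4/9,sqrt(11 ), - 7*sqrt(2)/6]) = [ - 5*sqrt(15),-3*sqrt(3 ), - 7*sqrt(2) /6, - 0.86, - sqrt(2 ) /6, -sqrt( 5) /15 , 0,1/9,sqrt(6)/6,  4/9,1.23,2,sqrt (7),pi,sqrt (11 ),4, sqrt( 17 ),3*sqrt(2)] 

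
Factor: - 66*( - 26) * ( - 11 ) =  - 18876 = - 2^2*3^1*11^2*13^1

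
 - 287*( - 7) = 2009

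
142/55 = 142/55=2.58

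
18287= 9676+8611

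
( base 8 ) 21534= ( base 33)8AA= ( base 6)105524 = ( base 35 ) 7DM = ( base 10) 9052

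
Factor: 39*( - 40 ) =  - 1560 = - 2^3 * 3^1*5^1*13^1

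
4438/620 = 7 + 49/310 = 7.16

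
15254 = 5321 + 9933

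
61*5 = 305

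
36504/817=44 +556/817 = 44.68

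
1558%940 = 618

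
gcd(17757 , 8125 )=1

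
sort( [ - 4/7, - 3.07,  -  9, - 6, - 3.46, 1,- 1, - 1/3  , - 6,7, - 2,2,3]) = [- 9, - 6,-6, - 3.46, -3.07, - 2 , - 1,  -  4/7, - 1/3, 1,2 , 3,  7 ] 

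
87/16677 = 29/5559 = 0.01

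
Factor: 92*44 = 2^4*11^1*23^1 = 4048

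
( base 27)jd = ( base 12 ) 37A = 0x20E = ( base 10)526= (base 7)1351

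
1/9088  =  1/9088=0.00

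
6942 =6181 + 761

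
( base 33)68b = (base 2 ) 1101010011001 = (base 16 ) 1A99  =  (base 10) 6809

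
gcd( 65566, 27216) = 2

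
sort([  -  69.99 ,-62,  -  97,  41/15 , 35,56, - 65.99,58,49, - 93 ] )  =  [ - 97, - 93,-69.99, - 65.99, - 62,41/15,35,49, 56,  58]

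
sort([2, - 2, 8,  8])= [ - 2, 2,8, 8]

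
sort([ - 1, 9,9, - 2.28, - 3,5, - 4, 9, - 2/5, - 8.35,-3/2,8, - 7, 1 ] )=[ - 8.35,-7, - 4, - 3, - 2.28, - 3/2, -1, - 2/5, 1,5, 8, 9,9,9 ] 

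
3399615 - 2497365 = 902250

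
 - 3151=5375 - 8526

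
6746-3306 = 3440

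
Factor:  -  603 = - 3^2*67^1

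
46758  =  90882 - 44124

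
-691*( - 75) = 51825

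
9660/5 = 1932 = 1932.00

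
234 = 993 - 759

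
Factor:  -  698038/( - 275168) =349019/137584 = 2^( - 4 )*11^1*8599^( - 1)* 31729^1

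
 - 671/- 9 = 74 + 5/9=74.56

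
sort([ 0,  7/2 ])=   [0,7/2 ] 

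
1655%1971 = 1655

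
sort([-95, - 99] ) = [ - 99, - 95] 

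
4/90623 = 4/90623  =  0.00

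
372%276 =96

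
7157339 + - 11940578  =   - 4783239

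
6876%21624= 6876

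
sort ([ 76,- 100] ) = [ - 100, 76]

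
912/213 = 4+ 20/71 = 4.28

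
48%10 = 8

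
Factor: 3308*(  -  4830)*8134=- 129962123760 =- 2^4*3^1*5^1 * 7^3*23^1*83^1*827^1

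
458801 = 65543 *7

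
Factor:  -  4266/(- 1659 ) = 18/7 = 2^1 * 3^2*7^( -1) 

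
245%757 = 245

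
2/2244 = 1/1122   =  0.00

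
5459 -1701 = 3758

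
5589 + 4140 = 9729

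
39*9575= 373425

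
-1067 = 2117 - 3184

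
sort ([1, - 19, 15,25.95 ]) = [  -  19,1, 15, 25.95 ] 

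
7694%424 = 62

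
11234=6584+4650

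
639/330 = 1 + 103/110 = 1.94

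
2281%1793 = 488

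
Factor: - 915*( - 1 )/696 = 305/232=2^(-3)*5^1*29^ (-1 )*61^1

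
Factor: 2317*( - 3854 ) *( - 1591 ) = 14207181338=2^1*7^1*37^1*41^1*43^1*47^1*331^1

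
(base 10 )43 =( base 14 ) 31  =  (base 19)25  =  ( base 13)34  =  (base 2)101011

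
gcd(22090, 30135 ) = 5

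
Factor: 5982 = 2^1* 3^1 * 997^1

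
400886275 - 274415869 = 126470406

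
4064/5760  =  127/180 =0.71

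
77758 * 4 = 311032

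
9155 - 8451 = 704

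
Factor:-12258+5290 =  - 2^3*13^1*67^1 = - 6968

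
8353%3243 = 1867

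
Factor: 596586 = 2^1*3^1*99431^1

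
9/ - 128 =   -  1  +  119/128  =  - 0.07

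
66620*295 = 19652900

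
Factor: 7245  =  3^2*5^1*7^1*23^1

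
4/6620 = 1/1655= 0.00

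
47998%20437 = 7124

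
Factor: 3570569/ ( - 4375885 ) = -5^(-1)*17^( -1 )*51481^( - 1)*3570569^1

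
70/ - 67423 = -70/67423=-  0.00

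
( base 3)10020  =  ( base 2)1010111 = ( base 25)3c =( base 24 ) 3f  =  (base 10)87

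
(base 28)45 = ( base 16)75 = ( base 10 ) 117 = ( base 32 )3l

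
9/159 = 3/53 = 0.06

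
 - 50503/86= - 50503/86 = -587.24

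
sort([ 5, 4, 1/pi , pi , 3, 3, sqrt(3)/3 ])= [ 1/pi , sqrt( 3 )/3,3, 3, pi, 4  ,  5]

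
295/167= 1 + 128/167= 1.77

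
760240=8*95030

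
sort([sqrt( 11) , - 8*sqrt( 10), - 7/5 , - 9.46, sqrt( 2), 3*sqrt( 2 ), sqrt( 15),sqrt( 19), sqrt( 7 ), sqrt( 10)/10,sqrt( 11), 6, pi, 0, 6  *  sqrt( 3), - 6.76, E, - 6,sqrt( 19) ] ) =[ - 8  *sqrt( 10) , - 9.46, - 6.76, - 6  , - 7/5 , 0, sqrt(10 ) /10, sqrt (2), sqrt( 7 ),E, pi,sqrt( 11),sqrt( 11), sqrt( 15), 3*sqrt( 2), sqrt( 19 ),sqrt(19 ),  6,6*sqrt(3)]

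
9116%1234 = 478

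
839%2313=839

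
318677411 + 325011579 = 643688990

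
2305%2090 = 215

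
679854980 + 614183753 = 1294038733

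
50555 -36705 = 13850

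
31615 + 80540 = 112155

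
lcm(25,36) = 900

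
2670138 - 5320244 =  - 2650106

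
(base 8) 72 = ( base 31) 1R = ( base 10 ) 58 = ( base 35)1n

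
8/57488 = 1/7186 = 0.00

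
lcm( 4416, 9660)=154560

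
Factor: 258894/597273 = 2^1*3^1*19^1*263^( - 1) = 114/263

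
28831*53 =1528043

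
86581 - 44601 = 41980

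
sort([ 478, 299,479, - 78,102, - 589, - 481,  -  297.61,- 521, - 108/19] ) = [ - 589,-521,-481, -297.61,  -  78 ,-108/19,102,  299, 478,479 ]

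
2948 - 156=2792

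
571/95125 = 571/95125=0.01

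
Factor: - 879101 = - 827^1*1063^1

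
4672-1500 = 3172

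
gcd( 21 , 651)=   21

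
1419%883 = 536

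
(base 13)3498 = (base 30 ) 86c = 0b1110011100000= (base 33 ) 6Q0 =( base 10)7392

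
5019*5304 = 26620776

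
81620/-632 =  - 130 + 135/158 = - 129.15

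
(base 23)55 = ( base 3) 11110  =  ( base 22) 5a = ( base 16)78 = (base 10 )120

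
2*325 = 650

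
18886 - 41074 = -22188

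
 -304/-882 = 152/441 =0.34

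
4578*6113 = 27985314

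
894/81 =11+1/27 = 11.04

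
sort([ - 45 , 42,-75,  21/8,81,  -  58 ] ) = [-75 ,-58, - 45,21/8  ,  42,  81]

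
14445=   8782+5663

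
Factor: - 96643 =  - 96643^1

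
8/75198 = 4/37599 = 0.00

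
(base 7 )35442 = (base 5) 243034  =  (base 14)3492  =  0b10001110111000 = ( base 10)9144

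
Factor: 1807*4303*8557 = 13^2*43^1 *139^1  *199^1*331^1= 66535133197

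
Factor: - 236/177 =- 2^2 *3^( -1) = - 4/3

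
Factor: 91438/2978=45719/1489 = 131^1*349^1*1489^(-1)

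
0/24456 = 0=0.00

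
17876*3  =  53628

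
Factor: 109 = 109^1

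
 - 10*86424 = -864240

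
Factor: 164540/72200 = 2^( - 1 )*5^( - 1 )*19^( - 1) *433^1 =433/190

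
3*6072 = 18216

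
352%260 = 92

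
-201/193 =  - 2 + 185/193 = -1.04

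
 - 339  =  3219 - 3558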